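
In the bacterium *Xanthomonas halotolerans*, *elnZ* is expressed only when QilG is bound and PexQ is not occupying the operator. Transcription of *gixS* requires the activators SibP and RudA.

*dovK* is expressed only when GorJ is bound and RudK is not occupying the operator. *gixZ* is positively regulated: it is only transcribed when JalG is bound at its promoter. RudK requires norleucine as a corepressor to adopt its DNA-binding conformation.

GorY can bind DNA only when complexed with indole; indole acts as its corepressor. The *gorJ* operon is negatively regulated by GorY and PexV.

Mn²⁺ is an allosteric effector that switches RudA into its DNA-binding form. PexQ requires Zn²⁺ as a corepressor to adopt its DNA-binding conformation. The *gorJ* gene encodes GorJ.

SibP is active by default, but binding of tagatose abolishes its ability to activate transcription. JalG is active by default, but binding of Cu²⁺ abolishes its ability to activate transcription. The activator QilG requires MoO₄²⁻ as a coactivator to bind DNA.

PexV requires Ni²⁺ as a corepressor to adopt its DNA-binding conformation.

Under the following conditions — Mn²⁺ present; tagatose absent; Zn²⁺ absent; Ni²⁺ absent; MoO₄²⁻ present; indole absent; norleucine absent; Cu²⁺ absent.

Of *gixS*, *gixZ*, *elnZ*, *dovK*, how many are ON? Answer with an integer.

Tagatose is absent, so SibP is active.
Mn²⁺ is present, so RudA is active.
No repressor is bound and SibP and RudA are active, so *gixS* is transcribed.
→ *gixS* is ON.
Cu²⁺ is absent, so JalG is active.
No repressor is bound and JalG is active, so *gixZ* is transcribed.
→ *gixZ* is ON.
MoO₄²⁻ is present, so QilG is active.
Zn²⁺ is absent, so PexQ is inactive.
No repressor is bound and QilG is active, so *elnZ* is transcribed.
→ *elnZ* is ON.
Norleucine is absent, so RudK is inactive.
Indole is absent, so GorY is inactive.
Ni²⁺ is absent, so PexV is inactive.
With no repressor bound, *gorJ* is transcribed.
So GorJ is produced and active.
No repressor is bound and GorJ is active, so *dovK* is transcribed.
→ *dovK* is ON.
4 of the 4 genes are transcribed.

4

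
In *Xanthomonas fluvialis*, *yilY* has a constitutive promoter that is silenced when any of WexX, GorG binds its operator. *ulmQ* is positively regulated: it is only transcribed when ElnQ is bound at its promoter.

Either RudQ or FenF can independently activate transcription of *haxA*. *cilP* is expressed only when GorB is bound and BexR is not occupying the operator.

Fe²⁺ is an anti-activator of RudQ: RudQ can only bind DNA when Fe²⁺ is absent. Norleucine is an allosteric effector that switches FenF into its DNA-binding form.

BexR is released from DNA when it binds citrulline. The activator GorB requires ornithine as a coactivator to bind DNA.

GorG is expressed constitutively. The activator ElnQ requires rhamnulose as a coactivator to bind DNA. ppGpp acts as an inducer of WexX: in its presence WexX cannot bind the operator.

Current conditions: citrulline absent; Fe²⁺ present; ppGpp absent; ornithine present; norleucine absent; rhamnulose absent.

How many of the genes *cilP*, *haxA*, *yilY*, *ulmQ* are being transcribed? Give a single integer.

0

Ornithine is present, so GorB is active.
Citrulline is absent, so BexR is active.
With repressor BexR bound, *cilP* is not transcribed.
→ *cilP* is OFF.
Fe²⁺ is present, so RudQ is inactive.
Norleucine is absent, so FenF is inactive.
No activator is available at the *haxA* promoter, so *haxA* is not transcribed.
→ *haxA* is OFF.
ppGpp is absent, so WexX is active.
GorG is produced constitutively and is active.
With repressor WexX bound, *yilY* is not transcribed.
→ *yilY* is OFF.
Rhamnulose is absent, so ElnQ is inactive.
Required activator ElnQ is absent, so *ulmQ* is not transcribed.
→ *ulmQ* is OFF.
0 of the 4 genes are transcribed.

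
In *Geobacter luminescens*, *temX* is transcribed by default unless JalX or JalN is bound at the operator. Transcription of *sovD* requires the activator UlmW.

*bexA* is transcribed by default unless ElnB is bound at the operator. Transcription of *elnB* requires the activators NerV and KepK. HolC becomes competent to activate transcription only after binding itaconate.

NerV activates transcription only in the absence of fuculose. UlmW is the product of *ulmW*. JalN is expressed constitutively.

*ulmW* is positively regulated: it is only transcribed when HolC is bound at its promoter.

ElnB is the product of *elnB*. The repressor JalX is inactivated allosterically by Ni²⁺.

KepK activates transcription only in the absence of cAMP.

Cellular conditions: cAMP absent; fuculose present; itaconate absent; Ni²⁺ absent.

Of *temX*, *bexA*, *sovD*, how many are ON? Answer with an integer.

1

Ni²⁺ is absent, so JalX is active.
JalN is produced constitutively and is active.
With repressor JalX bound, *temX* is not transcribed.
→ *temX* is OFF.
Fuculose is present, so NerV is inactive.
cAMP is absent, so KepK is active.
Required activator NerV is absent, so *elnB* is not transcribed.
So ElnB is not produced.
With no repressor bound, *bexA* is transcribed.
→ *bexA* is ON.
Itaconate is absent, so HolC is inactive.
Required activator HolC is absent, so *ulmW* is not transcribed.
So UlmW is not produced.
Required activator UlmW is absent, so *sovD* is not transcribed.
→ *sovD* is OFF.
1 of the 3 genes is transcribed.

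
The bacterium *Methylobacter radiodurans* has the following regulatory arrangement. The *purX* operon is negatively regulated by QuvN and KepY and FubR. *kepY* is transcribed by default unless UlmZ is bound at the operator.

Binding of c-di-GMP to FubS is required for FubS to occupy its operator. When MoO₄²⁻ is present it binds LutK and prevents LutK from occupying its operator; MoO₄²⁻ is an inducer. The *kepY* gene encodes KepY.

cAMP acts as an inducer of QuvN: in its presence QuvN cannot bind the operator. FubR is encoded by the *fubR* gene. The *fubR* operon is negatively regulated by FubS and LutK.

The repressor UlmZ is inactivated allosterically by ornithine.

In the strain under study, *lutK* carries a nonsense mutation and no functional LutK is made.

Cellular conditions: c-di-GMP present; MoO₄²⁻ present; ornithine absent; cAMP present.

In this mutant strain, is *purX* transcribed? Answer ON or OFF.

ON

cAMP is present, so QuvN is inactive.
Ornithine is absent, so UlmZ is active.
With repressor UlmZ bound, *kepY* is not transcribed.
So KepY is not produced.
c-di-GMP is present, so FubS is active.
LutK is non-functional in this strain, so it has no effect.
With repressor FubS bound, *fubR* is not transcribed.
So FubR is not produced.
With no repressor bound, *purX* is transcribed.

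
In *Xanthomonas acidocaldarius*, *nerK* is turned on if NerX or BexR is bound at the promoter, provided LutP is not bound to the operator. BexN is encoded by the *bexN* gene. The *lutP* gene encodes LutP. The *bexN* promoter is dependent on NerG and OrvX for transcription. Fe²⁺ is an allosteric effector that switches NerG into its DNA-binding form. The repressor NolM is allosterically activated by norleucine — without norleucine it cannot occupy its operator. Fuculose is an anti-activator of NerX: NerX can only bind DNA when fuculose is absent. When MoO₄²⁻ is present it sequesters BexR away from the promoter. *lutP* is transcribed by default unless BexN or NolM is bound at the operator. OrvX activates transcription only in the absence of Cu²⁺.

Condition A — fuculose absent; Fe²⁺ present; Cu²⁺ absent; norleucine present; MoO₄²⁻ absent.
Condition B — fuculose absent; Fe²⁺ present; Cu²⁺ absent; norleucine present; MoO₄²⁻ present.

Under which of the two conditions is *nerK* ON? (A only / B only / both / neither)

both

Condition A:
Fuculose is absent, so NerX is active.
Fe²⁺ is present, so NerG is active.
Cu²⁺ is absent, so OrvX is active.
No repressor is bound and NerG and OrvX are active, so *bexN* is transcribed.
So BexN is produced and active.
Norleucine is present, so NolM is active.
With repressor BexN bound, *lutP* is not transcribed.
So LutP is not produced.
MoO₄²⁻ is absent, so BexR is active.
Activator NerX is present, so *nerK* is transcribed.
→ *nerK* is ON in A.
Condition B:
Fuculose is absent, so NerX is active.
Fe²⁺ is present, so NerG is active.
Cu²⁺ is absent, so OrvX is active.
No repressor is bound and NerG and OrvX are active, so *bexN* is transcribed.
So BexN is produced and active.
Norleucine is present, so NolM is active.
With repressor BexN bound, *lutP* is not transcribed.
So LutP is not produced.
MoO₄²⁻ is present, so BexR is inactive.
Activator NerX is present, so *nerK* is transcribed.
→ *nerK* is ON in B.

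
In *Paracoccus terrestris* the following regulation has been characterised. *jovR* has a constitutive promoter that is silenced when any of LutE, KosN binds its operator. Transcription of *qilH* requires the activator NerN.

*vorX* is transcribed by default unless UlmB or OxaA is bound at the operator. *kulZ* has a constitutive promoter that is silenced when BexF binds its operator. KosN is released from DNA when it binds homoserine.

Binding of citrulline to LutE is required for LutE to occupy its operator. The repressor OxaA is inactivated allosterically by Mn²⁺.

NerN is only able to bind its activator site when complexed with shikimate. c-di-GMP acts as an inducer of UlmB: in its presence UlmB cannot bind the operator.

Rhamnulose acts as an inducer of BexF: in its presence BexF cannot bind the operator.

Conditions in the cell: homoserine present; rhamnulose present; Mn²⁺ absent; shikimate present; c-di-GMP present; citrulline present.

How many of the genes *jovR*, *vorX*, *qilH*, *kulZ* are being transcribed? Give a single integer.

Citrulline is present, so LutE is active.
Homoserine is present, so KosN is inactive.
With repressor LutE bound, *jovR* is not transcribed.
→ *jovR* is OFF.
c-di-GMP is present, so UlmB is inactive.
Mn²⁺ is absent, so OxaA is active.
With repressor OxaA bound, *vorX* is not transcribed.
→ *vorX* is OFF.
Shikimate is present, so NerN is active.
No repressor is bound and NerN is active, so *qilH* is transcribed.
→ *qilH* is ON.
Rhamnulose is present, so BexF is inactive.
With no repressor bound, *kulZ* is transcribed.
→ *kulZ* is ON.
2 of the 4 genes are transcribed.

2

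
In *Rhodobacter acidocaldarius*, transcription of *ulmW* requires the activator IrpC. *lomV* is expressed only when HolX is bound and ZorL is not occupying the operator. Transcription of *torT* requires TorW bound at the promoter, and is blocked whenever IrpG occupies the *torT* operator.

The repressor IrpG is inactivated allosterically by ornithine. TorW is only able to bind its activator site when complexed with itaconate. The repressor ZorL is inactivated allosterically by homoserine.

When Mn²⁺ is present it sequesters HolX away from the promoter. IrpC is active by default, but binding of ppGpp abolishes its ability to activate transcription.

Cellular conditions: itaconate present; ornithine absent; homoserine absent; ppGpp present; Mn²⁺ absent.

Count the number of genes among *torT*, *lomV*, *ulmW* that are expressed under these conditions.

Itaconate is present, so TorW is active.
Ornithine is absent, so IrpG is active.
With repressor IrpG bound, *torT* is not transcribed.
→ *torT* is OFF.
Homoserine is absent, so ZorL is active.
Mn²⁺ is absent, so HolX is active.
With repressor ZorL bound, *lomV* is not transcribed.
→ *lomV* is OFF.
ppGpp is present, so IrpC is inactive.
Required activator IrpC is absent, so *ulmW* is not transcribed.
→ *ulmW* is OFF.
0 of the 3 genes are transcribed.

0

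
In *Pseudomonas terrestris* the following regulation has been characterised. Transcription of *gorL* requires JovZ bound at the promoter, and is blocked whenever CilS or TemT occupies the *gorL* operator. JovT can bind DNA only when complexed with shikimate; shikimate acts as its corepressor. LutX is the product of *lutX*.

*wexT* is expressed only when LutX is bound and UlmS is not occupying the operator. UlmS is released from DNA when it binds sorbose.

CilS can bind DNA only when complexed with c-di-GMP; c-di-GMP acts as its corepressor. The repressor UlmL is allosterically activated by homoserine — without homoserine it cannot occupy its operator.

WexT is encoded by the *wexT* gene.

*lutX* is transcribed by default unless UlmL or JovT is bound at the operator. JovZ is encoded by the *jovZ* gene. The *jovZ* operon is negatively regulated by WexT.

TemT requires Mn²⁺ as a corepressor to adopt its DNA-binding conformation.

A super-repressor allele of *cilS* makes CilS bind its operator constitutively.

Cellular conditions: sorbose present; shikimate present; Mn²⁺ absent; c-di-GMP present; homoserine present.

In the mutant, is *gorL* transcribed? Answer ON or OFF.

OFF

Homoserine is present, so UlmL is active.
Shikimate is present, so JovT is active.
With repressor UlmL bound, *lutX* is not transcribed.
So LutX is not produced.
Sorbose is present, so UlmS is inactive.
Required activator LutX is absent, so *wexT* is not transcribed.
So WexT is not produced.
With no repressor bound, *jovZ* is transcribed.
So JovZ is produced and active.
CilS is constitutively active in this strain.
Mn²⁺ is absent, so TemT is inactive.
With repressor CilS bound, *gorL* is not transcribed.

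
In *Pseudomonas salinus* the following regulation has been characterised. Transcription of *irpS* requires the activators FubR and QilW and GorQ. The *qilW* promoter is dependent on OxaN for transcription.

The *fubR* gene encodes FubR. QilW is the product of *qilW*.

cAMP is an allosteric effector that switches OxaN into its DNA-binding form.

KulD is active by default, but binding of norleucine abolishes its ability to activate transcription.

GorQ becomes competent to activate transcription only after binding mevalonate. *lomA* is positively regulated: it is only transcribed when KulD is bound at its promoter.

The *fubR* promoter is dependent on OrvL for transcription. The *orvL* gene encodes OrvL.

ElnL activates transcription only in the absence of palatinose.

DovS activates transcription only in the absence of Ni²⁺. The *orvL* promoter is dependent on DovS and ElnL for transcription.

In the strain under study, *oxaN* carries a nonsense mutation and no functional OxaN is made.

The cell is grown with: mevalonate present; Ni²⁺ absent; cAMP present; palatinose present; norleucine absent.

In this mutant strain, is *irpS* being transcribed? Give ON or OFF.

Ni²⁺ is absent, so DovS is active.
Palatinose is present, so ElnL is inactive.
Required activator ElnL is absent, so *orvL* is not transcribed.
So OrvL is not produced.
Required activator OrvL is absent, so *fubR* is not transcribed.
So FubR is not produced.
OxaN is non-functional in this strain, so it has no effect.
Required activator OxaN is absent, so *qilW* is not transcribed.
So QilW is not produced.
Mevalonate is present, so GorQ is active.
Required activator FubR is absent, so *irpS* is not transcribed.

OFF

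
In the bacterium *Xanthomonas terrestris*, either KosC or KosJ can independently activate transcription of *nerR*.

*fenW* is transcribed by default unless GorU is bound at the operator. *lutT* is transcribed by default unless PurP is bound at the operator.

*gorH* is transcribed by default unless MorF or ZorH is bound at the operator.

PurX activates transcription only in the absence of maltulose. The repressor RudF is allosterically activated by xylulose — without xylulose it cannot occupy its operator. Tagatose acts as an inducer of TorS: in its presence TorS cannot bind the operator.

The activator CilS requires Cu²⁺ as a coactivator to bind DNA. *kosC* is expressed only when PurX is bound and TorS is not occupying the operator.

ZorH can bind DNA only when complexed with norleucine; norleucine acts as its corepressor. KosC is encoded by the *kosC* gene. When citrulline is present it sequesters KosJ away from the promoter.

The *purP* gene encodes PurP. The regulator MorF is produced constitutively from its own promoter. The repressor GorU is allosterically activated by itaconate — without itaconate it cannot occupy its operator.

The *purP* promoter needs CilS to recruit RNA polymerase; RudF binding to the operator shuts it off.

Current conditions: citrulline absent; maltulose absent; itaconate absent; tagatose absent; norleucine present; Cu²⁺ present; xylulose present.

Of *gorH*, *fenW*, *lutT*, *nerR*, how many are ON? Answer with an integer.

MorF is produced constitutively and is active.
Norleucine is present, so ZorH is active.
With repressor MorF bound, *gorH* is not transcribed.
→ *gorH* is OFF.
Itaconate is absent, so GorU is inactive.
With no repressor bound, *fenW* is transcribed.
→ *fenW* is ON.
Cu²⁺ is present, so CilS is active.
Xylulose is present, so RudF is active.
With repressor RudF bound, *purP* is not transcribed.
So PurP is not produced.
With no repressor bound, *lutT* is transcribed.
→ *lutT* is ON.
Tagatose is absent, so TorS is active.
Maltulose is absent, so PurX is active.
With repressor TorS bound, *kosC* is not transcribed.
So KosC is not produced.
Citrulline is absent, so KosJ is active.
Activator KosJ is present, so *nerR* is transcribed.
→ *nerR* is ON.
3 of the 4 genes are transcribed.

3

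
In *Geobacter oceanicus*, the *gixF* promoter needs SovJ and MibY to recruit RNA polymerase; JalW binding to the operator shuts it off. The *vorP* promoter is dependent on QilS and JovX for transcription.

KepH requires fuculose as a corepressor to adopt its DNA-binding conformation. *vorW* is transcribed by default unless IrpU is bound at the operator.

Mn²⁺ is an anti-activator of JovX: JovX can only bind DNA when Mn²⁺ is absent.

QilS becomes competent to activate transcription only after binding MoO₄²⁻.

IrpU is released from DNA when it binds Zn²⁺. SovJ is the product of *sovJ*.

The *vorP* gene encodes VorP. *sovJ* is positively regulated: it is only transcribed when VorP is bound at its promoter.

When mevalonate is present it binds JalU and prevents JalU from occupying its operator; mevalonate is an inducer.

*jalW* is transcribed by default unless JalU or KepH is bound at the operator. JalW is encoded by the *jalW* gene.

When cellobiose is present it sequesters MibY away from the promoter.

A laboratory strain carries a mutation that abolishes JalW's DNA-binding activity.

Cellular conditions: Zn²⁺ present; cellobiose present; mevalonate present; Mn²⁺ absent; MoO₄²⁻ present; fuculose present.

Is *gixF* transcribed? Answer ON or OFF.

MoO₄²⁻ is present, so QilS is active.
Mn²⁺ is absent, so JovX is active.
No repressor is bound and QilS and JovX are active, so *vorP* is transcribed.
So VorP is produced and active.
No repressor is bound and VorP is active, so *sovJ* is transcribed.
So SovJ is produced and active.
Cellobiose is present, so MibY is inactive.
JalW is non-functional in this strain, so it has no effect.
Required activator MibY is absent, so *gixF* is not transcribed.

OFF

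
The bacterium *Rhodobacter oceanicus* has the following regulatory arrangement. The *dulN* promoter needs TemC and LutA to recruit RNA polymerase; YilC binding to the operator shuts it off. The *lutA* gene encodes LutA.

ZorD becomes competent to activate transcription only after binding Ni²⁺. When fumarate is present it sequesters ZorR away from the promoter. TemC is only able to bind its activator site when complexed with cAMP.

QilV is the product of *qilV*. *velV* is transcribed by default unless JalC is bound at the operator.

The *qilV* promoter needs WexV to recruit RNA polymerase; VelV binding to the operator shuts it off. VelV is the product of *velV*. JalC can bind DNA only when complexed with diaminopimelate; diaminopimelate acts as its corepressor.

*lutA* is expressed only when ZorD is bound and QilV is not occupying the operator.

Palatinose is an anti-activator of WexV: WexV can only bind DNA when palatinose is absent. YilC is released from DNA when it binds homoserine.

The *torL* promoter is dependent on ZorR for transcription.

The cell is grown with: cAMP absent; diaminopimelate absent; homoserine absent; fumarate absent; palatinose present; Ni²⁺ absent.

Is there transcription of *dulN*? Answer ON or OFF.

OFF

cAMP is absent, so TemC is inactive.
Ni²⁺ is absent, so ZorD is inactive.
Palatinose is present, so WexV is inactive.
Diaminopimelate is absent, so JalC is inactive.
With no repressor bound, *velV* is transcribed.
So VelV is produced and active.
With repressor VelV bound, *qilV* is not transcribed.
So QilV is not produced.
Required activator ZorD is absent, so *lutA* is not transcribed.
So LutA is not produced.
Homoserine is absent, so YilC is active.
With repressor YilC bound, *dulN* is not transcribed.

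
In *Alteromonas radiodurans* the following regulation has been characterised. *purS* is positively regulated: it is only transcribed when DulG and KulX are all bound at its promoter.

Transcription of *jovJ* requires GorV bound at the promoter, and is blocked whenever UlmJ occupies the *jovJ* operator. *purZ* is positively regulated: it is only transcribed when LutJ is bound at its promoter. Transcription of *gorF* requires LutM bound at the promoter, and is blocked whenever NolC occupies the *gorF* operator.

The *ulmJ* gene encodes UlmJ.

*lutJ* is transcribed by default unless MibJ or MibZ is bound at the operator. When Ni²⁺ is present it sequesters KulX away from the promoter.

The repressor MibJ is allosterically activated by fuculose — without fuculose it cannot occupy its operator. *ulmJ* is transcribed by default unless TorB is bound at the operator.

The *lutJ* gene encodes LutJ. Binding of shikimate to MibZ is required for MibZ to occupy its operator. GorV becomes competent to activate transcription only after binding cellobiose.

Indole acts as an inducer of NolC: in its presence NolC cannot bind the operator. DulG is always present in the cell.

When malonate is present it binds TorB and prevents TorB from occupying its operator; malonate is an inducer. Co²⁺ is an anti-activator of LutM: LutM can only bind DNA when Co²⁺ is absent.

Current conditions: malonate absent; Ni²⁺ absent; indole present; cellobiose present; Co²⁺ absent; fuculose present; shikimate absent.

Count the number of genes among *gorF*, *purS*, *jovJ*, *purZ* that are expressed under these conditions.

Indole is present, so NolC is inactive.
Co²⁺ is absent, so LutM is active.
No repressor is bound and LutM is active, so *gorF* is transcribed.
→ *gorF* is ON.
DulG is produced constitutively and is active.
Ni²⁺ is absent, so KulX is active.
No repressor is bound and DulG and KulX are active, so *purS* is transcribed.
→ *purS* is ON.
Cellobiose is present, so GorV is active.
Malonate is absent, so TorB is active.
With repressor TorB bound, *ulmJ* is not transcribed.
So UlmJ is not produced.
No repressor is bound and GorV is active, so *jovJ* is transcribed.
→ *jovJ* is ON.
Fuculose is present, so MibJ is active.
Shikimate is absent, so MibZ is inactive.
With repressor MibJ bound, *lutJ* is not transcribed.
So LutJ is not produced.
Required activator LutJ is absent, so *purZ* is not transcribed.
→ *purZ* is OFF.
3 of the 4 genes are transcribed.

3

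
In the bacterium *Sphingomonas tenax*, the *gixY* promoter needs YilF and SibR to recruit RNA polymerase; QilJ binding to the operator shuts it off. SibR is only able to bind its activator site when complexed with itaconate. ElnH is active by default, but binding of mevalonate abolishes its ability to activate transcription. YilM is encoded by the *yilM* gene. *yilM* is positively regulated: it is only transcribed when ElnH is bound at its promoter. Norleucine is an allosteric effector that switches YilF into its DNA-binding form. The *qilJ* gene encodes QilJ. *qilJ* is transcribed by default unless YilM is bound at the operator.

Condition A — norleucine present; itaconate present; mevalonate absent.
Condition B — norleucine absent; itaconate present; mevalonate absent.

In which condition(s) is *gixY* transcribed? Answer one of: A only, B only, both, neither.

Condition A:
Norleucine is present, so YilF is active.
Itaconate is present, so SibR is active.
Mevalonate is absent, so ElnH is active.
No repressor is bound and ElnH is active, so *yilM* is transcribed.
So YilM is produced and active.
With repressor YilM bound, *qilJ* is not transcribed.
So QilJ is not produced.
No repressor is bound and YilF and SibR are active, so *gixY* is transcribed.
→ *gixY* is ON in A.
Condition B:
Norleucine is absent, so YilF is inactive.
Itaconate is present, so SibR is active.
Mevalonate is absent, so ElnH is active.
No repressor is bound and ElnH is active, so *yilM* is transcribed.
So YilM is produced and active.
With repressor YilM bound, *qilJ* is not transcribed.
So QilJ is not produced.
Required activator YilF is absent, so *gixY* is not transcribed.
→ *gixY* is OFF in B.

A only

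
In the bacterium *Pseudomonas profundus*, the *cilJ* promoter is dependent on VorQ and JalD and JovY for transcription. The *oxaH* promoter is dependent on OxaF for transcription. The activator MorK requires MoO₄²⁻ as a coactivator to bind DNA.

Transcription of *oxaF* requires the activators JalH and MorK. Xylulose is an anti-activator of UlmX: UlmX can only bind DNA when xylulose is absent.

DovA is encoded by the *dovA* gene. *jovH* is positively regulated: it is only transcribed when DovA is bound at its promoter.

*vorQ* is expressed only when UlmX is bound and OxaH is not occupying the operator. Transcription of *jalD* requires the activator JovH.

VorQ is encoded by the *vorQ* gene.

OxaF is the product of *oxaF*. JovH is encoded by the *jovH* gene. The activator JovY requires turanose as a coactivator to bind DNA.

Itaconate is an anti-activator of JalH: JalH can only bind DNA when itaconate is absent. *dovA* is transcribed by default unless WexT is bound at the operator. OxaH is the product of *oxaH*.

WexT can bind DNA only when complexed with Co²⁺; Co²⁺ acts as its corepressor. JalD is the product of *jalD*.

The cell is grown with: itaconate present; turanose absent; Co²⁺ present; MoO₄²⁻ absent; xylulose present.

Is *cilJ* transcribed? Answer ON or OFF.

OFF

Xylulose is present, so UlmX is inactive.
Itaconate is present, so JalH is inactive.
MoO₄²⁻ is absent, so MorK is inactive.
Required activator JalH is absent, so *oxaF* is not transcribed.
So OxaF is not produced.
Required activator OxaF is absent, so *oxaH* is not transcribed.
So OxaH is not produced.
Required activator UlmX is absent, so *vorQ* is not transcribed.
So VorQ is not produced.
Co²⁺ is present, so WexT is active.
With repressor WexT bound, *dovA* is not transcribed.
So DovA is not produced.
Required activator DovA is absent, so *jovH* is not transcribed.
So JovH is not produced.
Required activator JovH is absent, so *jalD* is not transcribed.
So JalD is not produced.
Turanose is absent, so JovY is inactive.
Required activator VorQ is absent, so *cilJ* is not transcribed.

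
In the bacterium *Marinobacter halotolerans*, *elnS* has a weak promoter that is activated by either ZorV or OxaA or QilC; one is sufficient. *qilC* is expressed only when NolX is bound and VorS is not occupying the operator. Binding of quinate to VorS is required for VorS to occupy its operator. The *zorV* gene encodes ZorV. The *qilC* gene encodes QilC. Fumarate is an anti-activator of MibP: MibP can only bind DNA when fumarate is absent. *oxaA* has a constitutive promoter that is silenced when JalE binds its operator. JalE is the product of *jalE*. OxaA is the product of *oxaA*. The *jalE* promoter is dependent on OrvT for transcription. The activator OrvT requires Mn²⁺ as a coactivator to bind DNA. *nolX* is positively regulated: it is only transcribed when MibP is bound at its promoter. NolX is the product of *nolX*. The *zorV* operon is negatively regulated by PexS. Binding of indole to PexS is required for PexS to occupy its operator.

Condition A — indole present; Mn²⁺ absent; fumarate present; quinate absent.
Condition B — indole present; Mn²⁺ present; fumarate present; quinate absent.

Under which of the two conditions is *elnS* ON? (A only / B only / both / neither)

A only

Condition A:
Indole is present, so PexS is active.
With repressor PexS bound, *zorV* is not transcribed.
So ZorV is not produced.
Mn²⁺ is absent, so OrvT is inactive.
Required activator OrvT is absent, so *jalE* is not transcribed.
So JalE is not produced.
With no repressor bound, *oxaA* is transcribed.
So OxaA is produced and active.
Fumarate is present, so MibP is inactive.
Required activator MibP is absent, so *nolX* is not transcribed.
So NolX is not produced.
Quinate is absent, so VorS is inactive.
Required activator NolX is absent, so *qilC* is not transcribed.
So QilC is not produced.
Activator OxaA is present, so *elnS* is transcribed.
→ *elnS* is ON in A.
Condition B:
Indole is present, so PexS is active.
With repressor PexS bound, *zorV* is not transcribed.
So ZorV is not produced.
Mn²⁺ is present, so OrvT is active.
No repressor is bound and OrvT is active, so *jalE* is transcribed.
So JalE is produced and active.
With repressor JalE bound, *oxaA* is not transcribed.
So OxaA is not produced.
Fumarate is present, so MibP is inactive.
Required activator MibP is absent, so *nolX* is not transcribed.
So NolX is not produced.
Quinate is absent, so VorS is inactive.
Required activator NolX is absent, so *qilC* is not transcribed.
So QilC is not produced.
No activator is available at the *elnS* promoter, so *elnS* is not transcribed.
→ *elnS* is OFF in B.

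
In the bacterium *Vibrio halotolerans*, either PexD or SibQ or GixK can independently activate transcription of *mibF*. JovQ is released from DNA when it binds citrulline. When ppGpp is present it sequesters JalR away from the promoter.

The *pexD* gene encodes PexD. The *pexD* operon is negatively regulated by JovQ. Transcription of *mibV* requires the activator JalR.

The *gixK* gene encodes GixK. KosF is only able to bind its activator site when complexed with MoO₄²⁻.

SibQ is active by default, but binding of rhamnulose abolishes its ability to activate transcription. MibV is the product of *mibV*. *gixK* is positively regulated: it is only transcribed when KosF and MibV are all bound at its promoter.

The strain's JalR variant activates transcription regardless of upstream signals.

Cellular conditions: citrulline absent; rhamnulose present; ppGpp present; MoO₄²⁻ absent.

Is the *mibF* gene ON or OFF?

OFF

Citrulline is absent, so JovQ is active.
With repressor JovQ bound, *pexD* is not transcribed.
So PexD is not produced.
Rhamnulose is present, so SibQ is inactive.
MoO₄²⁻ is absent, so KosF is inactive.
JalR is constitutively active in this strain.
No repressor is bound and JalR is active, so *mibV* is transcribed.
So MibV is produced and active.
Required activator KosF is absent, so *gixK* is not transcribed.
So GixK is not produced.
No activator is available at the *mibF* promoter, so *mibF* is not transcribed.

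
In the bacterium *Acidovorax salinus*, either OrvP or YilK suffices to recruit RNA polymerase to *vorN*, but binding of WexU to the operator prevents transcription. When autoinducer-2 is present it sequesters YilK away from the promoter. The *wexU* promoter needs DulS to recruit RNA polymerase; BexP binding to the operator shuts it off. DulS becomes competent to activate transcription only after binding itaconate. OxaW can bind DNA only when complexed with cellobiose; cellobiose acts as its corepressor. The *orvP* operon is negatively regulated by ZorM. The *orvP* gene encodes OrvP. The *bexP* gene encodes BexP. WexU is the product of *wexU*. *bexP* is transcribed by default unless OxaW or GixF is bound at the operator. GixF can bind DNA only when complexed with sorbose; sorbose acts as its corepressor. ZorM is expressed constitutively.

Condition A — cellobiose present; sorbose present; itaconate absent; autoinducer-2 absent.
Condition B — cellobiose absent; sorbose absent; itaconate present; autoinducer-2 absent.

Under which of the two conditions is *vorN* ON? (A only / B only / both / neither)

both

Condition A:
Cellobiose is present, so OxaW is active.
Sorbose is present, so GixF is active.
With repressor OxaW bound, *bexP* is not transcribed.
So BexP is not produced.
Itaconate is absent, so DulS is inactive.
Required activator DulS is absent, so *wexU* is not transcribed.
So WexU is not produced.
ZorM is produced constitutively and is active.
With repressor ZorM bound, *orvP* is not transcribed.
So OrvP is not produced.
Autoinducer-2 is absent, so YilK is active.
Activator YilK is present, so *vorN* is transcribed.
→ *vorN* is ON in A.
Condition B:
Cellobiose is absent, so OxaW is inactive.
Sorbose is absent, so GixF is inactive.
With no repressor bound, *bexP* is transcribed.
So BexP is produced and active.
Itaconate is present, so DulS is active.
With repressor BexP bound, *wexU* is not transcribed.
So WexU is not produced.
ZorM is produced constitutively and is active.
With repressor ZorM bound, *orvP* is not transcribed.
So OrvP is not produced.
Autoinducer-2 is absent, so YilK is active.
Activator YilK is present, so *vorN* is transcribed.
→ *vorN* is ON in B.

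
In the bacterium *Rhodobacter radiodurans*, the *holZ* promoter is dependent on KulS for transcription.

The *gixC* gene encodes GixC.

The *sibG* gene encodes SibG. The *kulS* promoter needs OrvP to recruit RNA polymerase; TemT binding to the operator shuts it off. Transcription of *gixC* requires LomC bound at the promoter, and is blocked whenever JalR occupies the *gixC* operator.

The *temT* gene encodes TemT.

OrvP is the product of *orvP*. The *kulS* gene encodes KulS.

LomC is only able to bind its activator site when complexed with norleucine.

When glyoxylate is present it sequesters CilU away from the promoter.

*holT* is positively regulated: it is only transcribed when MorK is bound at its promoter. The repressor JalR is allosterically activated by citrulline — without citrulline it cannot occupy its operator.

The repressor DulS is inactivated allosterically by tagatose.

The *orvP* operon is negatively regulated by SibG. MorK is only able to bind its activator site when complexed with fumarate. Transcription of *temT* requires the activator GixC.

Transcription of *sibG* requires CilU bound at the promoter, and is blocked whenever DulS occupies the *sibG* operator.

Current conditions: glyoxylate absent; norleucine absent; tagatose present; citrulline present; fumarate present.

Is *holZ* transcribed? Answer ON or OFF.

OFF

Glyoxylate is absent, so CilU is active.
Tagatose is present, so DulS is inactive.
No repressor is bound and CilU is active, so *sibG* is transcribed.
So SibG is produced and active.
With repressor SibG bound, *orvP* is not transcribed.
So OrvP is not produced.
Norleucine is absent, so LomC is inactive.
Citrulline is present, so JalR is active.
With repressor JalR bound, *gixC* is not transcribed.
So GixC is not produced.
Required activator GixC is absent, so *temT* is not transcribed.
So TemT is not produced.
Required activator OrvP is absent, so *kulS* is not transcribed.
So KulS is not produced.
Required activator KulS is absent, so *holZ* is not transcribed.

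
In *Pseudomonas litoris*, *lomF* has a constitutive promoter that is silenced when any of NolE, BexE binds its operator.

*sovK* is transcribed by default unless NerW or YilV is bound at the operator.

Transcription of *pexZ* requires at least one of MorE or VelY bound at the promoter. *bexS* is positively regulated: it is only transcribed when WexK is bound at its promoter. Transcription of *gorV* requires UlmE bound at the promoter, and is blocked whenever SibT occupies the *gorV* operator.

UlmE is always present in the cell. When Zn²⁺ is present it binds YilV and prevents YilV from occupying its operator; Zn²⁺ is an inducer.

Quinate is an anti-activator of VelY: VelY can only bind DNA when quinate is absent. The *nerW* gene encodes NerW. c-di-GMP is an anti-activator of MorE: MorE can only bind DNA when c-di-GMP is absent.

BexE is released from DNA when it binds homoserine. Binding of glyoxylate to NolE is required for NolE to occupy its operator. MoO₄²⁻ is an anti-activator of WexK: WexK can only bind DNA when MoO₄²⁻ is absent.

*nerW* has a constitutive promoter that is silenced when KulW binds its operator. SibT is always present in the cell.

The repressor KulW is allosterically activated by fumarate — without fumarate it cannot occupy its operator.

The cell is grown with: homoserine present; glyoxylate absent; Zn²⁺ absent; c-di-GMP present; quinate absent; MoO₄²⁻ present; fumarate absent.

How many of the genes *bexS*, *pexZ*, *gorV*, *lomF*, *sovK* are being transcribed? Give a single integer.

MoO₄²⁻ is present, so WexK is inactive.
Required activator WexK is absent, so *bexS* is not transcribed.
→ *bexS* is OFF.
c-di-GMP is present, so MorE is inactive.
Quinate is absent, so VelY is active.
Activator VelY is present, so *pexZ* is transcribed.
→ *pexZ* is ON.
SibT is produced constitutively and is active.
UlmE is produced constitutively and is active.
With repressor SibT bound, *gorV* is not transcribed.
→ *gorV* is OFF.
Glyoxylate is absent, so NolE is inactive.
Homoserine is present, so BexE is inactive.
With no repressor bound, *lomF* is transcribed.
→ *lomF* is ON.
Fumarate is absent, so KulW is inactive.
With no repressor bound, *nerW* is transcribed.
So NerW is produced and active.
Zn²⁺ is absent, so YilV is active.
With repressor NerW bound, *sovK* is not transcribed.
→ *sovK* is OFF.
2 of the 5 genes are transcribed.

2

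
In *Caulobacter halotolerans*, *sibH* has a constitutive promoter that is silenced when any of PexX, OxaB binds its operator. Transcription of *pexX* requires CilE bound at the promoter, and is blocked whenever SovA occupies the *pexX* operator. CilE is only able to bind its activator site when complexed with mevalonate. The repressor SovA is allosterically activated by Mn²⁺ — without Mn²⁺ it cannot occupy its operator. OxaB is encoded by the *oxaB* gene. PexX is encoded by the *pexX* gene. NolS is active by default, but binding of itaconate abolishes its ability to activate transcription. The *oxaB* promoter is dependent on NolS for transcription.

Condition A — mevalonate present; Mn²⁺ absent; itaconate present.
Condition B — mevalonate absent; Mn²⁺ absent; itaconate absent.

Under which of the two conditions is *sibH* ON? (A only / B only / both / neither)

Condition A:
Mevalonate is present, so CilE is active.
Mn²⁺ is absent, so SovA is inactive.
No repressor is bound and CilE is active, so *pexX* is transcribed.
So PexX is produced and active.
Itaconate is present, so NolS is inactive.
Required activator NolS is absent, so *oxaB* is not transcribed.
So OxaB is not produced.
With repressor PexX bound, *sibH* is not transcribed.
→ *sibH* is OFF in A.
Condition B:
Mevalonate is absent, so CilE is inactive.
Mn²⁺ is absent, so SovA is inactive.
Required activator CilE is absent, so *pexX* is not transcribed.
So PexX is not produced.
Itaconate is absent, so NolS is active.
No repressor is bound and NolS is active, so *oxaB* is transcribed.
So OxaB is produced and active.
With repressor OxaB bound, *sibH* is not transcribed.
→ *sibH* is OFF in B.

neither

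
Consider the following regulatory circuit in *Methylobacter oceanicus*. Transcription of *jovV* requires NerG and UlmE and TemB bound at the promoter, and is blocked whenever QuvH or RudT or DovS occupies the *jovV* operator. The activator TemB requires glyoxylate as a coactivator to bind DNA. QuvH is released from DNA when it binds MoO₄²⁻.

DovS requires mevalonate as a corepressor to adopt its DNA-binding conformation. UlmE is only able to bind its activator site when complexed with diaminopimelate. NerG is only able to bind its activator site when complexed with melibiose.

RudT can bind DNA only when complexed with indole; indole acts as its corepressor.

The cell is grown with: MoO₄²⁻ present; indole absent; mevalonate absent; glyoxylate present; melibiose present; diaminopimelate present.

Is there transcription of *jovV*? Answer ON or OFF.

MoO₄²⁻ is present, so QuvH is inactive.
Indole is absent, so RudT is inactive.
Melibiose is present, so NerG is active.
Diaminopimelate is present, so UlmE is active.
Glyoxylate is present, so TemB is active.
Mevalonate is absent, so DovS is inactive.
No repressor is bound and NerG and UlmE and TemB are active, so *jovV* is transcribed.

ON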